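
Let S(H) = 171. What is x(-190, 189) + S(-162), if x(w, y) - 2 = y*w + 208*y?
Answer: 3575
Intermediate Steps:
x(w, y) = 2 + 208*y + w*y (x(w, y) = 2 + (y*w + 208*y) = 2 + (w*y + 208*y) = 2 + (208*y + w*y) = 2 + 208*y + w*y)
x(-190, 189) + S(-162) = (2 + 208*189 - 190*189) + 171 = (2 + 39312 - 35910) + 171 = 3404 + 171 = 3575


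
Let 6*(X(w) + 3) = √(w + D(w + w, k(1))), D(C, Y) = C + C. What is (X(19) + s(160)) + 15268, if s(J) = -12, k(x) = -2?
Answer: 15253 + √95/6 ≈ 15255.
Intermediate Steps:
D(C, Y) = 2*C
X(w) = -3 + √5*√w/6 (X(w) = -3 + √(w + 2*(w + w))/6 = -3 + √(w + 2*(2*w))/6 = -3 + √(w + 4*w)/6 = -3 + √(5*w)/6 = -3 + (√5*√w)/6 = -3 + √5*√w/6)
(X(19) + s(160)) + 15268 = ((-3 + √5*√19/6) - 12) + 15268 = ((-3 + √95/6) - 12) + 15268 = (-15 + √95/6) + 15268 = 15253 + √95/6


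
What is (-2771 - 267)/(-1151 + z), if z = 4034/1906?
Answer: 1447607/547443 ≈ 2.6443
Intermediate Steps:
z = 2017/953 (z = 4034*(1/1906) = 2017/953 ≈ 2.1165)
(-2771 - 267)/(-1151 + z) = (-2771 - 267)/(-1151 + 2017/953) = -3038/(-1094886/953) = -3038*(-953/1094886) = 1447607/547443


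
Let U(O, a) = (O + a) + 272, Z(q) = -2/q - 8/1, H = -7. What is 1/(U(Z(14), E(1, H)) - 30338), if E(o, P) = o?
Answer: -7/210512 ≈ -3.3252e-5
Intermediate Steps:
Z(q) = -8 - 2/q (Z(q) = -2/q - 8*1 = -2/q - 8 = -8 - 2/q)
U(O, a) = 272 + O + a
1/(U(Z(14), E(1, H)) - 30338) = 1/((272 + (-8 - 2/14) + 1) - 30338) = 1/((272 + (-8 - 2*1/14) + 1) - 30338) = 1/((272 + (-8 - ⅐) + 1) - 30338) = 1/((272 - 57/7 + 1) - 30338) = 1/(1854/7 - 30338) = 1/(-210512/7) = -7/210512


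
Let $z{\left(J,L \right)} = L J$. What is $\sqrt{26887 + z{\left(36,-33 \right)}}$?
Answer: $\sqrt{25699} \approx 160.31$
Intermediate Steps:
$z{\left(J,L \right)} = J L$
$\sqrt{26887 + z{\left(36,-33 \right)}} = \sqrt{26887 + 36 \left(-33\right)} = \sqrt{26887 - 1188} = \sqrt{25699}$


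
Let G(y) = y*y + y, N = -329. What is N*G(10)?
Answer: -36190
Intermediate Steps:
G(y) = y + y² (G(y) = y² + y = y + y²)
N*G(10) = -3290*(1 + 10) = -3290*11 = -329*110 = -36190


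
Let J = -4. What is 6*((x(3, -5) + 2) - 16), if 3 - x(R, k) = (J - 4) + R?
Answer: -36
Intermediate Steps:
x(R, k) = 11 - R (x(R, k) = 3 - ((-4 - 4) + R) = 3 - (-8 + R) = 3 + (8 - R) = 11 - R)
6*((x(3, -5) + 2) - 16) = 6*(((11 - 1*3) + 2) - 16) = 6*(((11 - 3) + 2) - 16) = 6*((8 + 2) - 16) = 6*(10 - 16) = 6*(-6) = -36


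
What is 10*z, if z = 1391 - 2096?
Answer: -7050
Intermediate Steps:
z = -705
10*z = 10*(-705) = -7050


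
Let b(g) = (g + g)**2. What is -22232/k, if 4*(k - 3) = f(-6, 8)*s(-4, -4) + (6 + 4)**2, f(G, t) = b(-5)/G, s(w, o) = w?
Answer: -33348/67 ≈ -497.73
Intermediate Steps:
b(g) = 4*g**2 (b(g) = (2*g)**2 = 4*g**2)
f(G, t) = 100/G (f(G, t) = (4*(-5)**2)/G = (4*25)/G = 100/G)
k = 134/3 (k = 3 + ((100/(-6))*(-4) + (6 + 4)**2)/4 = 3 + ((100*(-1/6))*(-4) + 10**2)/4 = 3 + (-50/3*(-4) + 100)/4 = 3 + (200/3 + 100)/4 = 3 + (1/4)*(500/3) = 3 + 125/3 = 134/3 ≈ 44.667)
-22232/k = -22232/134/3 = -22232*3/134 = -33348/67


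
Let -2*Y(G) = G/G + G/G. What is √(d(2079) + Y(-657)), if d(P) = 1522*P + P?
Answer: 2*√791579 ≈ 1779.4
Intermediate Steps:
d(P) = 1523*P
Y(G) = -1 (Y(G) = -(G/G + G/G)/2 = -(1 + 1)/2 = -½*2 = -1)
√(d(2079) + Y(-657)) = √(1523*2079 - 1) = √(3166317 - 1) = √3166316 = 2*√791579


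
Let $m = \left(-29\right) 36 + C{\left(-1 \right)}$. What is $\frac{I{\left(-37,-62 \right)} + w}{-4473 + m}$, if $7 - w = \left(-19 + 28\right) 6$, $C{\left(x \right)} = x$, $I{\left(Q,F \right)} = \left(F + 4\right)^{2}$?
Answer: $- \frac{107}{178} \approx -0.60112$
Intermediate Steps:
$I{\left(Q,F \right)} = \left(4 + F\right)^{2}$
$w = -47$ ($w = 7 - \left(-19 + 28\right) 6 = 7 - 9 \cdot 6 = 7 - 54 = -47$)
$m = -1045$ ($m = \left(-29\right) 36 - 1 = -1044 - 1 = -1045$)
$\frac{I{\left(-37,-62 \right)} + w}{-4473 + m} = \frac{\left(4 - 62\right)^{2} - 47}{-4473 - 1045} = \frac{\left(-58\right)^{2} - 47}{-5518} = \left(3364 - 47\right) \left(- \frac{1}{5518}\right) = 3317 \left(- \frac{1}{5518}\right) = - \frac{107}{178}$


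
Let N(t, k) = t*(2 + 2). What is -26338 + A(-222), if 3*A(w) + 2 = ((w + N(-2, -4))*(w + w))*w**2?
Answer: 5032803064/3 ≈ 1.6776e+9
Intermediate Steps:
N(t, k) = 4*t (N(t, k) = t*4 = 4*t)
A(w) = -2/3 + 2*w**3*(-8 + w)/3 (A(w) = -2/3 + (((w + 4*(-2))*(w + w))*w**2)/3 = -2/3 + (((w - 8)*(2*w))*w**2)/3 = -2/3 + (((-8 + w)*(2*w))*w**2)/3 = -2/3 + ((2*w*(-8 + w))*w**2)/3 = -2/3 + (2*w**3*(-8 + w))/3 = -2/3 + 2*w**3*(-8 + w)/3)
-26338 + A(-222) = -26338 + (-2/3 - 16/3*(-222)**3 + (2/3)*(-222)**4) = -26338 + (-2/3 - 16/3*(-10941048) + (2/3)*2428912656) = -26338 + (-2/3 + 58352256 + 1619275104) = -26338 + 5032882078/3 = 5032803064/3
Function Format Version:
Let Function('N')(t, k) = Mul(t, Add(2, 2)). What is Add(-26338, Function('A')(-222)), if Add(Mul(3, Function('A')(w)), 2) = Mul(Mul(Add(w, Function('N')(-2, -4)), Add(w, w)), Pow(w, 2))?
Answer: Rational(5032803064, 3) ≈ 1.6776e+9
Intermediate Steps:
Function('N')(t, k) = Mul(4, t) (Function('N')(t, k) = Mul(t, 4) = Mul(4, t))
Function('A')(w) = Add(Rational(-2, 3), Mul(Rational(2, 3), Pow(w, 3), Add(-8, w))) (Function('A')(w) = Add(Rational(-2, 3), Mul(Rational(1, 3), Mul(Mul(Add(w, Mul(4, -2)), Add(w, w)), Pow(w, 2)))) = Add(Rational(-2, 3), Mul(Rational(1, 3), Mul(Mul(Add(w, -8), Mul(2, w)), Pow(w, 2)))) = Add(Rational(-2, 3), Mul(Rational(1, 3), Mul(Mul(Add(-8, w), Mul(2, w)), Pow(w, 2)))) = Add(Rational(-2, 3), Mul(Rational(1, 3), Mul(Mul(2, w, Add(-8, w)), Pow(w, 2)))) = Add(Rational(-2, 3), Mul(Rational(1, 3), Mul(2, Pow(w, 3), Add(-8, w)))) = Add(Rational(-2, 3), Mul(Rational(2, 3), Pow(w, 3), Add(-8, w))))
Add(-26338, Function('A')(-222)) = Add(-26338, Add(Rational(-2, 3), Mul(Rational(-16, 3), Pow(-222, 3)), Mul(Rational(2, 3), Pow(-222, 4)))) = Add(-26338, Add(Rational(-2, 3), Mul(Rational(-16, 3), -10941048), Mul(Rational(2, 3), 2428912656))) = Add(-26338, Add(Rational(-2, 3), 58352256, 1619275104)) = Add(-26338, Rational(5032882078, 3)) = Rational(5032803064, 3)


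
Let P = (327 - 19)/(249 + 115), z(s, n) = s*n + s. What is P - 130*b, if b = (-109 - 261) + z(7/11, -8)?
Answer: 6961231/143 ≈ 48680.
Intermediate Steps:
z(s, n) = s + n*s (z(s, n) = n*s + s = s + n*s)
P = 11/13 (P = 308/364 = 308*(1/364) = 11/13 ≈ 0.84615)
b = -4119/11 (b = (-109 - 261) + (7/11)*(1 - 8) = -370 + (7*(1/11))*(-7) = -370 + (7/11)*(-7) = -370 - 49/11 = -4119/11 ≈ -374.45)
P - 130*b = 11/13 - 130*(-4119/11) = 11/13 + 535470/11 = 6961231/143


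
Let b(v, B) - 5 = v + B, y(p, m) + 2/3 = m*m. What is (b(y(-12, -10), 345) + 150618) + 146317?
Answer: 892153/3 ≈ 2.9738e+5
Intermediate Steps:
y(p, m) = -2/3 + m**2 (y(p, m) = -2/3 + m*m = -2/3 + m**2)
b(v, B) = 5 + B + v (b(v, B) = 5 + (v + B) = 5 + (B + v) = 5 + B + v)
(b(y(-12, -10), 345) + 150618) + 146317 = ((5 + 345 + (-2/3 + (-10)**2)) + 150618) + 146317 = ((5 + 345 + (-2/3 + 100)) + 150618) + 146317 = ((5 + 345 + 298/3) + 150618) + 146317 = (1348/3 + 150618) + 146317 = 453202/3 + 146317 = 892153/3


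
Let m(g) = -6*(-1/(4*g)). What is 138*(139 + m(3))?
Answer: 19251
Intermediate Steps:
m(g) = 3/(2*g) (m(g) = -(-3)/(2*g) = 3/(2*g))
138*(139 + m(3)) = 138*(139 + (3/2)/3) = 138*(139 + (3/2)*(1/3)) = 138*(139 + 1/2) = 138*(279/2) = 19251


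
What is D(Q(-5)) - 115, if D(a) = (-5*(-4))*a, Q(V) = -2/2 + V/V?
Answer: -115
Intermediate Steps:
Q(V) = 0 (Q(V) = -2*½ + 1 = -1 + 1 = 0)
D(a) = 20*a
D(Q(-5)) - 115 = 20*0 - 115 = 0 - 115 = -115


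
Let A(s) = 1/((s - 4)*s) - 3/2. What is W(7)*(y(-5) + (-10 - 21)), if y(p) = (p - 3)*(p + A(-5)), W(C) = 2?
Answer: 1874/45 ≈ 41.644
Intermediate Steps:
A(s) = -3/2 + 1/(s*(-4 + s)) (A(s) = 1/((-4 + s)*s) - 3*½ = 1/(s*(-4 + s)) - 3/2 = -3/2 + 1/(s*(-4 + s)))
y(p) = (-3 + p)*(-133/90 + p) (y(p) = (p - 3)*(p + (½)*(2 - 3*(-5)² + 12*(-5))/(-5*(-4 - 5))) = (-3 + p)*(p + (½)*(-⅕)*(2 - 3*25 - 60)/(-9)) = (-3 + p)*(p + (½)*(-⅕)*(-⅑)*(2 - 75 - 60)) = (-3 + p)*(p + (½)*(-⅕)*(-⅑)*(-133)) = (-3 + p)*(p - 133/90) = (-3 + p)*(-133/90 + p))
W(7)*(y(-5) + (-10 - 21)) = 2*((133/30 + (-5)² - 403/90*(-5)) + (-10 - 21)) = 2*((133/30 + 25 + 403/18) - 31) = 2*(2332/45 - 31) = 2*(937/45) = 1874/45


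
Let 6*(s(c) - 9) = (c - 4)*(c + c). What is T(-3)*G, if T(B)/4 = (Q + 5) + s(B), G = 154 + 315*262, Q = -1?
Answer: 6614720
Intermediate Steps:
G = 82684 (G = 154 + 82530 = 82684)
s(c) = 9 + c*(-4 + c)/3 (s(c) = 9 + ((c - 4)*(c + c))/6 = 9 + ((-4 + c)*(2*c))/6 = 9 + (2*c*(-4 + c))/6 = 9 + c*(-4 + c)/3)
T(B) = 52 - 16*B/3 + 4*B²/3 (T(B) = 4*((-1 + 5) + (9 - 4*B/3 + B²/3)) = 4*(4 + (9 - 4*B/3 + B²/3)) = 4*(13 - 4*B/3 + B²/3) = 52 - 16*B/3 + 4*B²/3)
T(-3)*G = (52 - 16/3*(-3) + (4/3)*(-3)²)*82684 = (52 + 16 + (4/3)*9)*82684 = (52 + 16 + 12)*82684 = 80*82684 = 6614720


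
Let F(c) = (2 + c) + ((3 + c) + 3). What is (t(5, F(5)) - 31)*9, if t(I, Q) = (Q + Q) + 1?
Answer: 54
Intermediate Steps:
F(c) = 8 + 2*c (F(c) = (2 + c) + (6 + c) = 8 + 2*c)
t(I, Q) = 1 + 2*Q (t(I, Q) = 2*Q + 1 = 1 + 2*Q)
(t(5, F(5)) - 31)*9 = ((1 + 2*(8 + 2*5)) - 31)*9 = ((1 + 2*(8 + 10)) - 31)*9 = ((1 + 2*18) - 31)*9 = ((1 + 36) - 31)*9 = (37 - 31)*9 = 6*9 = 54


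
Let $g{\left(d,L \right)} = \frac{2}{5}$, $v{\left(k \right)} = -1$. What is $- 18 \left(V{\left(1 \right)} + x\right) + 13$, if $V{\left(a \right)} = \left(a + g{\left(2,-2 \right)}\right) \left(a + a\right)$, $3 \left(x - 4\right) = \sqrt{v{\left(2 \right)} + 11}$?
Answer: $- \frac{547}{5} - 6 \sqrt{10} \approx -128.37$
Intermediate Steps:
$x = 4 + \frac{\sqrt{10}}{3}$ ($x = 4 + \frac{\sqrt{-1 + 11}}{3} = 4 + \frac{\sqrt{10}}{3} \approx 5.0541$)
$g{\left(d,L \right)} = \frac{2}{5}$ ($g{\left(d,L \right)} = 2 \cdot \frac{1}{5} = \frac{2}{5}$)
$V{\left(a \right)} = 2 a \left(\frac{2}{5} + a\right)$ ($V{\left(a \right)} = \left(a + \frac{2}{5}\right) \left(a + a\right) = \left(\frac{2}{5} + a\right) 2 a = 2 a \left(\frac{2}{5} + a\right)$)
$- 18 \left(V{\left(1 \right)} + x\right) + 13 = - 18 \left(\frac{2}{5} \cdot 1 \left(2 + 5 \cdot 1\right) + \left(4 + \frac{\sqrt{10}}{3}\right)\right) + 13 = - 18 \left(\frac{2}{5} \cdot 1 \left(2 + 5\right) + \left(4 + \frac{\sqrt{10}}{3}\right)\right) + 13 = - 18 \left(\frac{2}{5} \cdot 1 \cdot 7 + \left(4 + \frac{\sqrt{10}}{3}\right)\right) + 13 = - 18 \left(\frac{14}{5} + \left(4 + \frac{\sqrt{10}}{3}\right)\right) + 13 = - 18 \left(\frac{34}{5} + \frac{\sqrt{10}}{3}\right) + 13 = \left(- \frac{612}{5} - 6 \sqrt{10}\right) + 13 = - \frac{547}{5} - 6 \sqrt{10}$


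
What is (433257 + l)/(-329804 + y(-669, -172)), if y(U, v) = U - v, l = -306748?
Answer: -126509/330301 ≈ -0.38301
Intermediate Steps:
(433257 + l)/(-329804 + y(-669, -172)) = (433257 - 306748)/(-329804 + (-669 - 1*(-172))) = 126509/(-329804 + (-669 + 172)) = 126509/(-329804 - 497) = 126509/(-330301) = 126509*(-1/330301) = -126509/330301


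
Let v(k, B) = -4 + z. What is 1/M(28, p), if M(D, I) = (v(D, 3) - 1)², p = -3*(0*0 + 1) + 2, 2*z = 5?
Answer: 4/25 ≈ 0.16000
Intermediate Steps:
z = 5/2 (z = (½)*5 = 5/2 ≈ 2.5000)
v(k, B) = -3/2 (v(k, B) = -4 + 5/2 = -3/2)
p = -1 (p = -3*(0 + 1) + 2 = -3*1 + 2 = -3 + 2 = -1)
M(D, I) = 25/4 (M(D, I) = (-3/2 - 1)² = (-5/2)² = 25/4)
1/M(28, p) = 1/(25/4) = 4/25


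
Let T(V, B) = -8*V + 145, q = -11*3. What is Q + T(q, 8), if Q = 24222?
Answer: 24631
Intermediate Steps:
q = -33
T(V, B) = 145 - 8*V
Q + T(q, 8) = 24222 + (145 - 8*(-33)) = 24222 + (145 + 264) = 24222 + 409 = 24631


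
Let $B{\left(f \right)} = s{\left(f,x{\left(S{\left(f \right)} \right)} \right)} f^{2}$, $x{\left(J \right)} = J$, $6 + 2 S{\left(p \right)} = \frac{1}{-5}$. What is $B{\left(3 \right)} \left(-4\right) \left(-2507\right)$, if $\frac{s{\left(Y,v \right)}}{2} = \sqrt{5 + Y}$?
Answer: $361008 \sqrt{2} \approx 5.1054 \cdot 10^{5}$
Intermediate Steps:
$S{\left(p \right)} = - \frac{31}{10}$ ($S{\left(p \right)} = -3 + \frac{1}{2 \left(-5\right)} = -3 + \frac{1}{2} \left(- \frac{1}{5}\right) = -3 - \frac{1}{10} = - \frac{31}{10}$)
$s{\left(Y,v \right)} = 2 \sqrt{5 + Y}$
$B{\left(f \right)} = 2 f^{2} \sqrt{5 + f}$ ($B{\left(f \right)} = 2 \sqrt{5 + f} f^{2} = 2 f^{2} \sqrt{5 + f}$)
$B{\left(3 \right)} \left(-4\right) \left(-2507\right) = 2 \cdot 3^{2} \sqrt{5 + 3} \left(-4\right) \left(-2507\right) = 2 \cdot 9 \sqrt{8} \left(-4\right) \left(-2507\right) = 2 \cdot 9 \cdot 2 \sqrt{2} \left(-4\right) \left(-2507\right) = 36 \sqrt{2} \left(-4\right) \left(-2507\right) = - 144 \sqrt{2} \left(-2507\right) = 361008 \sqrt{2}$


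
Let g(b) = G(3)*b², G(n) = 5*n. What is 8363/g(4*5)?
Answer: 8363/6000 ≈ 1.3938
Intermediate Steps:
g(b) = 15*b² (g(b) = (5*3)*b² = 15*b²)
8363/g(4*5) = 8363/((15*(4*5)²)) = 8363/((15*20²)) = 8363/((15*400)) = 8363/6000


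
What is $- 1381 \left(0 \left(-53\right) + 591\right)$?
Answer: $-816171$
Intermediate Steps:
$- 1381 \left(0 \left(-53\right) + 591\right) = - 1381 \left(0 + 591\right) = \left(-1381\right) 591 = -816171$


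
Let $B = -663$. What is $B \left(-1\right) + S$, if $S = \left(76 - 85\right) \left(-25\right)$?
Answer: $888$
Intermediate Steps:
$S = 225$ ($S = \left(-9\right) \left(-25\right) = 225$)
$B \left(-1\right) + S = \left(-663\right) \left(-1\right) + 225 = 663 + 225 = 888$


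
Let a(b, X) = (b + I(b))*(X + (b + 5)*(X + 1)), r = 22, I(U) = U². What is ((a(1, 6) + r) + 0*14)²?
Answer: 13924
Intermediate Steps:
a(b, X) = (X + (1 + X)*(5 + b))*(b + b²) (a(b, X) = (b + b²)*(X + (b + 5)*(X + 1)) = (b + b²)*(X + (5 + b)*(1 + X)) = (b + b²)*(X + (1 + X)*(5 + b)) = (X + (1 + X)*(5 + b))*(b + b²))
((a(1, 6) + r) + 0*14)² = ((1*(5 + 1² + 6*6 + 6*1 + 6*1² + 7*6*1) + 22) + 0*14)² = ((1*(5 + 1 + 36 + 6 + 6*1 + 42) + 22) + 0)² = ((1*(5 + 1 + 36 + 6 + 6 + 42) + 22) + 0)² = ((1*96 + 22) + 0)² = ((96 + 22) + 0)² = (118 + 0)² = 118² = 13924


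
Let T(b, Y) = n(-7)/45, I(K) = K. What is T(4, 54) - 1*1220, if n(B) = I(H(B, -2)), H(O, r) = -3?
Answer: -18301/15 ≈ -1220.1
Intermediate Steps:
n(B) = -3
T(b, Y) = -1/15 (T(b, Y) = -3/45 = -3*1/45 = -1/15)
T(4, 54) - 1*1220 = -1/15 - 1*1220 = -1/15 - 1220 = -18301/15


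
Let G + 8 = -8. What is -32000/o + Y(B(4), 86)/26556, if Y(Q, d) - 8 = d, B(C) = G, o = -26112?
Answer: 138712/112863 ≈ 1.2290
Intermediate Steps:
G = -16 (G = -8 - 8 = -16)
B(C) = -16
Y(Q, d) = 8 + d
-32000/o + Y(B(4), 86)/26556 = -32000/(-26112) + (8 + 86)/26556 = -32000*(-1/26112) + 94*(1/26556) = 125/102 + 47/13278 = 138712/112863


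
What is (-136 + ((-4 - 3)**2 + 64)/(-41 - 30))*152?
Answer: -1484888/71 ≈ -20914.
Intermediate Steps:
(-136 + ((-4 - 3)**2 + 64)/(-41 - 30))*152 = (-136 + ((-7)**2 + 64)/(-71))*152 = (-136 + (49 + 64)*(-1/71))*152 = (-136 + 113*(-1/71))*152 = (-136 - 113/71)*152 = -9769/71*152 = -1484888/71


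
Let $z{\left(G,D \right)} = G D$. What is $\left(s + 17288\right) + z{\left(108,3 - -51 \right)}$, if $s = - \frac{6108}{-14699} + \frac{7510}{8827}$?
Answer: $\frac{2999939752566}{129748073} \approx 23121.0$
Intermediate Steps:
$z{\left(G,D \right)} = D G$
$s = \frac{164304806}{129748073}$ ($s = \left(-6108\right) \left(- \frac{1}{14699}\right) + 7510 \cdot \frac{1}{8827} = \frac{6108}{14699} + \frac{7510}{8827} = \frac{164304806}{129748073} \approx 1.2663$)
$\left(s + 17288\right) + z{\left(108,3 - -51 \right)} = \left(\frac{164304806}{129748073} + 17288\right) + \left(3 - -51\right) 108 = \frac{2243248990830}{129748073} + \left(3 + 51\right) 108 = \frac{2243248990830}{129748073} + 54 \cdot 108 = \frac{2243248990830}{129748073} + 5832 = \frac{2999939752566}{129748073}$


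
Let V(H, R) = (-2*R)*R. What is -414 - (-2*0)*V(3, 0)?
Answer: -414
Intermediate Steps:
V(H, R) = -2*R²
-414 - (-2*0)*V(3, 0) = -414 - (-2*0)*(-2*0²) = -414 - 0*(-2*0) = -414 - 0*0 = -414 - 1*0 = -414 + 0 = -414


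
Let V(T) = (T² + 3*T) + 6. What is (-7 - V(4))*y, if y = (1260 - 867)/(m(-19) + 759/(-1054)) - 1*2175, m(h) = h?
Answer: 1870485477/20785 ≈ 89992.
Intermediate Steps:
V(T) = 6 + T² + 3*T
y = -45621597/20785 (y = (1260 - 867)/(-19 + 759/(-1054)) - 1*2175 = 393/(-19 + 759*(-1/1054)) - 2175 = 393/(-19 - 759/1054) - 2175 = 393/(-20785/1054) - 2175 = 393*(-1054/20785) - 2175 = -414222/20785 - 2175 = -45621597/20785 ≈ -2194.9)
(-7 - V(4))*y = (-7 - (6 + 4² + 3*4))*(-45621597/20785) = (-7 - (6 + 16 + 12))*(-45621597/20785) = (-7 - 1*34)*(-45621597/20785) = (-7 - 34)*(-45621597/20785) = -41*(-45621597/20785) = 1870485477/20785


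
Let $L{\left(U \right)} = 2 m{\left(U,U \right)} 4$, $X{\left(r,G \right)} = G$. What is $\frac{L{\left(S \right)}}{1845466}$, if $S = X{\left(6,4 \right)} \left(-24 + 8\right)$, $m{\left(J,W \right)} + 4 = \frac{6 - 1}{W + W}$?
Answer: $- \frac{517}{29527456} \approx -1.7509 \cdot 10^{-5}$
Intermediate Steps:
$m{\left(J,W \right)} = -4 + \frac{5}{2 W}$ ($m{\left(J,W \right)} = -4 + \frac{6 - 1}{W + W} = -4 + \frac{5}{2 W}$)
$S = -64$ ($S = 4 \left(-24 + 8\right) = 4 \left(-16\right) = -64$)
$L{\left(U \right)} = -32 + \frac{20}{U}$ ($L{\left(U \right)} = 2 \left(-4 + \frac{5}{2 U}\right) 4 = \left(-8 + \frac{5}{U}\right) 4 = -32 + \frac{20}{U}$)
$\frac{L{\left(S \right)}}{1845466} = \frac{-32 + \frac{20}{-64}}{1845466} = \left(-32 + 20 \left(- \frac{1}{64}\right)\right) \frac{1}{1845466} = \left(-32 - \frac{5}{16}\right) \frac{1}{1845466} = \left(- \frac{517}{16}\right) \frac{1}{1845466} = - \frac{517}{29527456}$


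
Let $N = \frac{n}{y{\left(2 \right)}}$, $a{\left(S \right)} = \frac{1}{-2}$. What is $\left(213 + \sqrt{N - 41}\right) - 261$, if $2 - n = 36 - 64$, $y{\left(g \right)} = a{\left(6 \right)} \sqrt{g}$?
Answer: $-48 + i \sqrt{41 + 30 \sqrt{2}} \approx -48.0 + 9.1338 i$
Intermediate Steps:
$a{\left(S \right)} = - \frac{1}{2}$
$y{\left(g \right)} = - \frac{\sqrt{g}}{2}$
$n = 30$ ($n = 2 - \left(36 - 64\right) = 2 - -28 = 2 + 28 = 30$)
$N = - 30 \sqrt{2}$ ($N = \frac{30}{\left(- \frac{1}{2}\right) \sqrt{2}} = 30 \left(- \sqrt{2}\right) = - 30 \sqrt{2} \approx -42.426$)
$\left(213 + \sqrt{N - 41}\right) - 261 = \left(213 + \sqrt{- 30 \sqrt{2} - 41}\right) - 261 = \left(213 + \sqrt{-41 - 30 \sqrt{2}}\right) - 261 = -48 + \sqrt{-41 - 30 \sqrt{2}}$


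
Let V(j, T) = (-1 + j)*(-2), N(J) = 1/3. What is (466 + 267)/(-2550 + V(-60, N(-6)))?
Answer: -733/2428 ≈ -0.30189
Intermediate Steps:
N(J) = 1/3 (N(J) = 1*(1/3) = 1/3)
V(j, T) = 2 - 2*j
(466 + 267)/(-2550 + V(-60, N(-6))) = (466 + 267)/(-2550 + (2 - 2*(-60))) = 733/(-2550 + (2 + 120)) = 733/(-2550 + 122) = 733/(-2428) = 733*(-1/2428) = -733/2428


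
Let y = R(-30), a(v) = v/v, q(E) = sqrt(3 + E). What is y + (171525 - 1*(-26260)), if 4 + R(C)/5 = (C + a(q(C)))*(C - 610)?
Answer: 290565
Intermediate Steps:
a(v) = 1
R(C) = -20 + 5*(1 + C)*(-610 + C) (R(C) = -20 + 5*((C + 1)*(C - 610)) = -20 + 5*((1 + C)*(-610 + C)) = -20 + 5*(1 + C)*(-610 + C))
y = 92780 (y = -3070 - 3045*(-30) + 5*(-30)**2 = -3070 + 91350 + 5*900 = -3070 + 91350 + 4500 = 92780)
y + (171525 - 1*(-26260)) = 92780 + (171525 - 1*(-26260)) = 92780 + (171525 + 26260) = 92780 + 197785 = 290565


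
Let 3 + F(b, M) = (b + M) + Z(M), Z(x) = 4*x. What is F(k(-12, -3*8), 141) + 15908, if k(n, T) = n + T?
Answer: 16574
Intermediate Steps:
k(n, T) = T + n
F(b, M) = -3 + b + 5*M (F(b, M) = -3 + ((b + M) + 4*M) = -3 + ((M + b) + 4*M) = -3 + (b + 5*M) = -3 + b + 5*M)
F(k(-12, -3*8), 141) + 15908 = (-3 + (-3*8 - 12) + 5*141) + 15908 = (-3 + (-24 - 12) + 705) + 15908 = (-3 - 36 + 705) + 15908 = 666 + 15908 = 16574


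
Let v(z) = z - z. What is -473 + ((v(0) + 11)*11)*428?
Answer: 51315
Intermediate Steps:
v(z) = 0
-473 + ((v(0) + 11)*11)*428 = -473 + ((0 + 11)*11)*428 = -473 + (11*11)*428 = -473 + 121*428 = -473 + 51788 = 51315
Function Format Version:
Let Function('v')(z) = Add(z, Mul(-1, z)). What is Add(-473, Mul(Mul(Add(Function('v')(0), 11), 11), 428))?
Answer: 51315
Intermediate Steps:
Function('v')(z) = 0
Add(-473, Mul(Mul(Add(Function('v')(0), 11), 11), 428)) = Add(-473, Mul(Mul(Add(0, 11), 11), 428)) = Add(-473, Mul(Mul(11, 11), 428)) = Add(-473, Mul(121, 428)) = Add(-473, 51788) = 51315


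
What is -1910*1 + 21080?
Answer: 19170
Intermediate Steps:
-1910*1 + 21080 = -1910 + 21080 = 19170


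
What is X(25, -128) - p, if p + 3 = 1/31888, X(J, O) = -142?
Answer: -4432433/31888 ≈ -139.00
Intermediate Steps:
p = -95663/31888 (p = -3 + 1/31888 = -95663/31888 ≈ -3.0000)
X(25, -128) - p = -142 - 1*(-95663/31888) = -142 + 95663/31888 = -4432433/31888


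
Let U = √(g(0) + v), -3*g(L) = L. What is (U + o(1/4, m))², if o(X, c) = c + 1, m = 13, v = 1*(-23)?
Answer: (14 + I*√23)² ≈ 173.0 + 134.28*I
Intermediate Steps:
v = -23
g(L) = -L/3
o(X, c) = 1 + c
U = I*√23 (U = √(-⅓*0 - 23) = √(0 - 23) = √(-23) = I*√23 ≈ 4.7958*I)
(U + o(1/4, m))² = (I*√23 + (1 + 13))² = (I*√23 + 14)² = (14 + I*√23)²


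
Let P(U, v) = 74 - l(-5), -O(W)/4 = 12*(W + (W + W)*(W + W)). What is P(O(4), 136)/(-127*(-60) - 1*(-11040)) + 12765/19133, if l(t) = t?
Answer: 239706407/357021780 ≈ 0.67141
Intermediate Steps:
O(W) = -192*W**2 - 48*W (O(W) = -48*(W + (W + W)*(W + W)) = -48*(W + (2*W)*(2*W)) = -48*(W + 4*W**2) = -4*(12*W + 48*W**2) = -192*W**2 - 48*W)
P(U, v) = 79 (P(U, v) = 74 - 1*(-5) = 74 + 5 = 79)
P(O(4), 136)/(-127*(-60) - 1*(-11040)) + 12765/19133 = 79/(-127*(-60) - 1*(-11040)) + 12765/19133 = 79/(7620 + 11040) + 12765*(1/19133) = 79/18660 + 12765/19133 = 239706407/357021780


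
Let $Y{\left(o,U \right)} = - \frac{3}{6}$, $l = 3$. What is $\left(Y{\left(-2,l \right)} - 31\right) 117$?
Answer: $- \frac{7371}{2} \approx -3685.5$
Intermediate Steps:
$Y{\left(o,U \right)} = - \frac{1}{2}$ ($Y{\left(o,U \right)} = \left(-3\right) \frac{1}{6} = - \frac{1}{2}$)
$\left(Y{\left(-2,l \right)} - 31\right) 117 = \left(- \frac{1}{2} - 31\right) 117 = \left(- \frac{63}{2}\right) 117 = - \frac{7371}{2}$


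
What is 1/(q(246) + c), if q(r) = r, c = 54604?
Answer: 1/54850 ≈ 1.8232e-5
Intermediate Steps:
1/(q(246) + c) = 1/(246 + 54604) = 1/54850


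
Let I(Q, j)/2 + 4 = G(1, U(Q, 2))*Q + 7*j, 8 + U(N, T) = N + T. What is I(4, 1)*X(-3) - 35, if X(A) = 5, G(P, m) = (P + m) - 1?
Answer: -85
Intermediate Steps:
U(N, T) = -8 + N + T (U(N, T) = -8 + (N + T) = -8 + N + T)
G(P, m) = -1 + P + m
I(Q, j) = -8 + 14*j + 2*Q*(-6 + Q) (I(Q, j) = -8 + 2*((-1 + 1 + (-8 + Q + 2))*Q + 7*j) = -8 + 2*((-1 + 1 + (-6 + Q))*Q + 7*j) = -8 + 2*((-6 + Q)*Q + 7*j) = -8 + 2*(Q*(-6 + Q) + 7*j) = -8 + 2*(7*j + Q*(-6 + Q)) = -8 + (14*j + 2*Q*(-6 + Q)) = -8 + 14*j + 2*Q*(-6 + Q))
I(4, 1)*X(-3) - 35 = (-8 + 14*1 + 2*4*(-6 + 4))*5 - 35 = (-8 + 14 + 2*4*(-2))*5 - 35 = (-8 + 14 - 16)*5 - 35 = -10*5 - 35 = -50 - 35 = -85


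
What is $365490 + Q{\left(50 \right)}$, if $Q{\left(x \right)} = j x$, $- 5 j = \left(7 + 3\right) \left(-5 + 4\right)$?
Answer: $365590$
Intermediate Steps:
$j = 2$ ($j = - \frac{\left(7 + 3\right) \left(-5 + 4\right)}{5} = - \frac{10 \left(-1\right)}{5} = \left(- \frac{1}{5}\right) \left(-10\right) = 2$)
$Q{\left(x \right)} = 2 x$
$365490 + Q{\left(50 \right)} = 365490 + 2 \cdot 50 = 365490 + 100 = 365590$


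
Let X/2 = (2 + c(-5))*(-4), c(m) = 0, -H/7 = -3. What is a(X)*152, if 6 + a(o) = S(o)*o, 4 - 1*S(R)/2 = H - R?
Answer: 159600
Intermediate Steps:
H = 21 (H = -7*(-3) = 21)
X = -16 (X = 2*((2 + 0)*(-4)) = 2*(2*(-4)) = 2*(-8) = -16)
S(R) = -34 + 2*R (S(R) = 8 - 2*(21 - R) = 8 + (-42 + 2*R) = -34 + 2*R)
a(o) = -6 + o*(-34 + 2*o) (a(o) = -6 + (-34 + 2*o)*o = -6 + o*(-34 + 2*o))
a(X)*152 = (-6 + 2*(-16)*(-17 - 16))*152 = (-6 + 2*(-16)*(-33))*152 = (-6 + 1056)*152 = 1050*152 = 159600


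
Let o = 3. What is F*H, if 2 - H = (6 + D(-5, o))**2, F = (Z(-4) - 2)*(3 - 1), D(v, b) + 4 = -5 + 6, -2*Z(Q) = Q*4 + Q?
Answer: -112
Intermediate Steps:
Z(Q) = -5*Q/2 (Z(Q) = -(Q*4 + Q)/2 = -(4*Q + Q)/2 = -5*Q/2)
D(v, b) = -3 (D(v, b) = -4 + (-5 + 6) = -4 + 1 = -3)
F = 16 (F = (-5/2*(-4) - 2)*(3 - 1) = (10 - 2)*2 = 8*2 = 16)
H = -7 (H = 2 - (6 - 3)**2 = 2 - 1*3**2 = 2 - 1*9 = 2 - 9 = -7)
F*H = 16*(-7) = -112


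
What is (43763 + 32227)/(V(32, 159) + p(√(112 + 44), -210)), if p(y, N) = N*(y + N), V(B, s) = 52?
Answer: 209694405/121407469 + 3989475*√39/242814938 ≈ 1.8298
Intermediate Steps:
p(y, N) = N*(N + y)
(43763 + 32227)/(V(32, 159) + p(√(112 + 44), -210)) = (43763 + 32227)/(52 - 210*(-210 + √(112 + 44))) = 75990/(52 - 210*(-210 + √156)) = 75990/(52 - 210*(-210 + 2*√39)) = 75990/(52 + (44100 - 420*√39)) = 75990/(44152 - 420*√39)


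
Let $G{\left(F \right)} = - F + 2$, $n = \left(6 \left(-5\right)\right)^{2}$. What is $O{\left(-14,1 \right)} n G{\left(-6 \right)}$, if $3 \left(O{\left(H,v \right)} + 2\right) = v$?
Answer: $-12000$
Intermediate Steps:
$O{\left(H,v \right)} = -2 + \frac{v}{3}$
$n = 900$ ($n = \left(-30\right)^{2} = 900$)
$G{\left(F \right)} = 2 - F$
$O{\left(-14,1 \right)} n G{\left(-6 \right)} = \left(-2 + \frac{1}{3} \cdot 1\right) 900 \left(2 - -6\right) = \left(-2 + \frac{1}{3}\right) 900 \left(2 + 6\right) = \left(- \frac{5}{3}\right) 900 \cdot 8 = \left(-1500\right) 8 = -12000$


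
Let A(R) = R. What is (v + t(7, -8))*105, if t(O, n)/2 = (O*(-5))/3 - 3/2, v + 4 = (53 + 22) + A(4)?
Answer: 5110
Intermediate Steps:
v = 75 (v = -4 + ((53 + 22) + 4) = -4 + (75 + 4) = -4 + 79 = 75)
t(O, n) = -3 - 10*O/3 (t(O, n) = 2*((O*(-5))/3 - 3/2) = 2*(-5*O*(1/3) - 3*1/2) = 2*(-5*O/3 - 3/2) = 2*(-3/2 - 5*O/3) = -3 - 10*O/3)
(v + t(7, -8))*105 = (75 + (-3 - 10/3*7))*105 = (75 + (-3 - 70/3))*105 = (75 - 79/3)*105 = (146/3)*105 = 5110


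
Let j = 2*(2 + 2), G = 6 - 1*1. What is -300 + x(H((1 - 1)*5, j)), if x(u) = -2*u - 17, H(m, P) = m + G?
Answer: -327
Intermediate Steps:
G = 5 (G = 6 - 1 = 5)
j = 8 (j = 2*4 = 8)
H(m, P) = 5 + m (H(m, P) = m + 5 = 5 + m)
x(u) = -17 - 2*u
-300 + x(H((1 - 1)*5, j)) = -300 + (-17 - 2*(5 + (1 - 1)*5)) = -300 + (-17 - 2*(5 + 0*5)) = -300 + (-17 - 2*(5 + 0)) = -300 + (-17 - 2*5) = -300 + (-17 - 10) = -300 - 27 = -327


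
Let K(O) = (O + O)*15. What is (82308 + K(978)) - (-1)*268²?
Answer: 183472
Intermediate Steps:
K(O) = 30*O (K(O) = (2*O)*15 = 30*O)
(82308 + K(978)) - (-1)*268² = (82308 + 30*978) - (-1)*268² = (82308 + 29340) - (-1)*71824 = 111648 - 1*(-71824) = 111648 + 71824 = 183472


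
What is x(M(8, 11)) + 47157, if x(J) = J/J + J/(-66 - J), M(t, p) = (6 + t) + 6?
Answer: 2027784/43 ≈ 47158.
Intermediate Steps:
M(t, p) = 12 + t
x(J) = 1 + J/(-66 - J)
x(M(8, 11)) + 47157 = 66/(66 + (12 + 8)) + 47157 = 66/(66 + 20) + 47157 = 66/86 + 47157 = 66*(1/86) + 47157 = 33/43 + 47157 = 2027784/43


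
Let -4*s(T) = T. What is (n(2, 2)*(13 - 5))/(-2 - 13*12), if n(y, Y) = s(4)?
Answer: 4/79 ≈ 0.050633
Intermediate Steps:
s(T) = -T/4
n(y, Y) = -1 (n(y, Y) = -1/4*4 = -1)
(n(2, 2)*(13 - 5))/(-2 - 13*12) = (-(13 - 5))/(-2 - 13*12) = (-1*8)/(-2 - 156) = -8/(-158) = -8*(-1/158) = 4/79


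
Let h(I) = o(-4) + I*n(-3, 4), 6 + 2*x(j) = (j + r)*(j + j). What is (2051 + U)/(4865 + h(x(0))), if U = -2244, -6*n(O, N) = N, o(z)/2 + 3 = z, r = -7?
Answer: -193/4853 ≈ -0.039769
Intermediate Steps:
o(z) = -6 + 2*z
n(O, N) = -N/6
x(j) = -3 + j*(-7 + j) (x(j) = -3 + ((j - 7)*(j + j))/2 = -3 + ((-7 + j)*(2*j))/2 = -3 + (2*j*(-7 + j))/2 = -3 + j*(-7 + j))
h(I) = -14 - 2*I/3 (h(I) = (-6 + 2*(-4)) + I*(-⅙*4) = (-6 - 8) + I*(-⅔) = -14 - 2*I/3)
(2051 + U)/(4865 + h(x(0))) = (2051 - 2244)/(4865 + (-14 - 2*(-3 + 0² - 7*0)/3)) = -193/(4865 + (-14 - 2*(-3 + 0 + 0)/3)) = -193/(4865 + (-14 - ⅔*(-3))) = -193/(4865 + (-14 + 2)) = -193/(4865 - 12) = -193/4853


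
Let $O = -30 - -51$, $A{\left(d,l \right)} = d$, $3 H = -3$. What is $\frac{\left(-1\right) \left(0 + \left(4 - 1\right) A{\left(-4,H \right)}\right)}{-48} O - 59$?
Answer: $- \frac{257}{4} \approx -64.25$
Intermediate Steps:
$H = -1$ ($H = \frac{1}{3} \left(-3\right) = -1$)
$O = 21$ ($O = -30 + 51 = 21$)
$\frac{\left(-1\right) \left(0 + \left(4 - 1\right) A{\left(-4,H \right)}\right)}{-48} O - 59 = \frac{\left(-1\right) \left(0 + \left(4 - 1\right) \left(-4\right)\right)}{-48} \cdot 21 - 59 = - (0 + 3 \left(-4\right)) \left(- \frac{1}{48}\right) 21 - 59 = - (0 - 12) \left(- \frac{1}{48}\right) 21 - 59 = \left(-1\right) \left(-12\right) \left(- \frac{1}{48}\right) 21 - 59 = 12 \left(- \frac{1}{48}\right) 21 - 59 = \left(- \frac{1}{4}\right) 21 - 59 = - \frac{21}{4} - 59 = - \frac{257}{4}$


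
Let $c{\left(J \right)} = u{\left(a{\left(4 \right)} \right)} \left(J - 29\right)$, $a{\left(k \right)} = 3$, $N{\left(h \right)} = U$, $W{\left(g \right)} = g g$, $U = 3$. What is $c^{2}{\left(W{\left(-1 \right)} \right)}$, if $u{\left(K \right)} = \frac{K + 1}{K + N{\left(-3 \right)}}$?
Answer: $\frac{3136}{9} \approx 348.44$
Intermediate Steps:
$W{\left(g \right)} = g^{2}$
$N{\left(h \right)} = 3$
$u{\left(K \right)} = \frac{1 + K}{3 + K}$ ($u{\left(K \right)} = \frac{K + 1}{K + 3} = \frac{1 + K}{3 + K}$)
$c{\left(J \right)} = - \frac{58}{3} + \frac{2 J}{3}$ ($c{\left(J \right)} = \frac{1 + 3}{3 + 3} \left(J - 29\right) = \frac{1}{6} \cdot 4 \left(-29 + J\right) = \frac{2 \left(-29 + J\right)}{3} = - \frac{58}{3} + \frac{2 J}{3}$)
$c^{2}{\left(W{\left(-1 \right)} \right)} = \left(- \frac{58}{3} + \frac{2 \left(-1\right)^{2}}{3}\right)^{2} = \left(- \frac{58}{3} + \frac{2}{3} \cdot 1\right)^{2} = \left(- \frac{58}{3} + \frac{2}{3}\right)^{2} = \left(- \frac{56}{3}\right)^{2} = \frac{3136}{9}$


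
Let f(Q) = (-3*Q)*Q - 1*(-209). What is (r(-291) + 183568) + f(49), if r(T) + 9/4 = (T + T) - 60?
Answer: 703719/4 ≈ 1.7593e+5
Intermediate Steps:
r(T) = -249/4 + 2*T (r(T) = -9/4 + ((T + T) - 60) = -9/4 + (2*T - 60) = -9/4 + (-60 + 2*T) = -249/4 + 2*T)
f(Q) = 209 - 3*Q² (f(Q) = -3*Q² + 209 = 209 - 3*Q²)
(r(-291) + 183568) + f(49) = ((-249/4 + 2*(-291)) + 183568) + (209 - 3*49²) = ((-249/4 - 582) + 183568) + (209 - 3*2401) = (-2577/4 + 183568) + (209 - 7203) = 731695/4 - 6994 = 703719/4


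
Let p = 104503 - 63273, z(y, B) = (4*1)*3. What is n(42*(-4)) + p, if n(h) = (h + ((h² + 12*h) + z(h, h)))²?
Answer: 678747934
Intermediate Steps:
z(y, B) = 12 (z(y, B) = 4*3 = 12)
p = 41230
n(h) = (12 + h² + 13*h)² (n(h) = (h + ((h² + 12*h) + 12))² = (h + (12 + h² + 12*h))² = (12 + h² + 13*h)²)
n(42*(-4)) + p = (12 + (42*(-4))² + 13*(42*(-4)))² + 41230 = (12 + (-168)² + 13*(-168))² + 41230 = (12 + 28224 - 2184)² + 41230 = 26052² + 41230 = 678706704 + 41230 = 678747934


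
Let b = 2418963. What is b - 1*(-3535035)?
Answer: 5953998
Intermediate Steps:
b - 1*(-3535035) = 2418963 - 1*(-3535035) = 2418963 + 3535035 = 5953998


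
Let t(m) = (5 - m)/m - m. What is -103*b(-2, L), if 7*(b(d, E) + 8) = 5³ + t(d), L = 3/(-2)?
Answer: -13905/14 ≈ -993.21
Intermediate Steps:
L = -3/2 (L = 3*(-½) = -3/2 ≈ -1.5000)
t(m) = -m + (5 - m)/m (t(m) = (5 - m)/m - m = -m + (5 - m)/m)
b(d, E) = 68/7 - d/7 + 5/(7*d) (b(d, E) = -8 + (5³ + (-1 - d + 5/d))/7 = -8 + (125 + (-1 - d + 5/d))/7 = -8 + (124 - d + 5/d)/7 = -8 + (124/7 - d/7 + 5/(7*d)) = 68/7 - d/7 + 5/(7*d))
-103*b(-2, L) = -103*(5 - 1*(-2)² + 68*(-2))/(7*(-2)) = -103*(-1)*(5 - 1*4 - 136)/(7*2) = -103*(-1)*(5 - 4 - 136)/(7*2) = -103*(-1)*(-135)/(7*2) = -103*135/14 = -13905/14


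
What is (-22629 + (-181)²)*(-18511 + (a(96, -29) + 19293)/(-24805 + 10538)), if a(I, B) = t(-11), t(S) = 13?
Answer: -2676020708076/14267 ≈ -1.8757e+8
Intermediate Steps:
a(I, B) = 13
(-22629 + (-181)²)*(-18511 + (a(96, -29) + 19293)/(-24805 + 10538)) = (-22629 + (-181)²)*(-18511 + (13 + 19293)/(-24805 + 10538)) = (-22629 + 32761)*(-18511 + 19306/(-14267)) = 10132*(-18511 + 19306*(-1/14267)) = 10132*(-18511 - 19306/14267) = 10132*(-264115743/14267) = -2676020708076/14267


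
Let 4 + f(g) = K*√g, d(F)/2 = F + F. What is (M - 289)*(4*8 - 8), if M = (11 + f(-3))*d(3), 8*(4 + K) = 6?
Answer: -4920 - 936*I*√3 ≈ -4920.0 - 1621.2*I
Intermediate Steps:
d(F) = 4*F (d(F) = 2*(F + F) = 2*(2*F) = 4*F)
K = -13/4 (K = -4 + (⅛)*6 = -4 + ¾ = -13/4 ≈ -3.2500)
f(g) = -4 - 13*√g/4
M = 84 - 39*I*√3 (M = (11 + (-4 - 13*I*√3/4))*(4*3) = (11 + (-4 - 13*I*√3/4))*12 = (7 - 13*I*√3/4)*12 = 84 - 39*I*√3 ≈ 84.0 - 67.55*I)
(M - 289)*(4*8 - 8) = ((84 - 39*I*√3) - 289)*(4*8 - 8) = (-205 - 39*I*√3)*(32 - 8) = (-205 - 39*I*√3)*24 = -4920 - 936*I*√3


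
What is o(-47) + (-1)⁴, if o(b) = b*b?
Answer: 2210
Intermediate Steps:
o(b) = b²
o(-47) + (-1)⁴ = (-47)² + (-1)⁴ = 2209 + 1 = 2210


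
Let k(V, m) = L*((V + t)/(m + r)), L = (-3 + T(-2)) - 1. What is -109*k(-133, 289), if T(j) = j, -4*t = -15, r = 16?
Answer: -169059/610 ≈ -277.15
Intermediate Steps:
t = 15/4 (t = -1/4*(-15) = 15/4 ≈ 3.7500)
L = -6 (L = (-3 - 2) - 1 = -5 - 1 = -6)
k(V, m) = -6*(15/4 + V)/(16 + m) (k(V, m) = -6*(V + 15/4)/(m + 16) = -6*(15/4 + V)/(16 + m))
-109*k(-133, 289) = -327*(-15 - 4*(-133))/(2*(16 + 289)) = -327*(-15 + 532)/(2*305) = -327*517/(2*305) = -109*1551/610 = -169059/610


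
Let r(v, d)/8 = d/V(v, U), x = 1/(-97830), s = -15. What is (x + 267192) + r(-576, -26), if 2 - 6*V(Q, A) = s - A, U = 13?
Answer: 26135323631/97830 ≈ 2.6715e+5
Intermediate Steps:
V(Q, A) = 17/6 + A/6 (V(Q, A) = 1/3 - (-15 - A)/6 = 1/3 + (5/2 + A/6) = 17/6 + A/6)
x = -1/97830 ≈ -1.0222e-5
r(v, d) = 8*d/5 (r(v, d) = 8*(d/(17/6 + (1/6)*13)) = 8*(d/(17/6 + 13/6)) = 8*(d/5) = 8*d/5)
(x + 267192) + r(-576, -26) = (-1/97830 + 267192) + (8/5)*(-26) = 26139393359/97830 - 208/5 = 26135323631/97830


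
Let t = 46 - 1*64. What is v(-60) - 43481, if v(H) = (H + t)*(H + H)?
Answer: -34121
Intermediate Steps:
t = -18 (t = 46 - 64 = -18)
v(H) = 2*H*(-18 + H) (v(H) = (H - 18)*(H + H) = (-18 + H)*(2*H) = 2*H*(-18 + H))
v(-60) - 43481 = 2*(-60)*(-18 - 60) - 43481 = 2*(-60)*(-78) - 43481 = 9360 - 43481 = -34121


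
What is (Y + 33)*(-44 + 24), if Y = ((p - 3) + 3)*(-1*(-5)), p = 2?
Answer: -860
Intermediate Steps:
Y = 10 (Y = ((2 - 3) + 3)*(-1*(-5)) = (-1 + 3)*5 = 2*5 = 10)
(Y + 33)*(-44 + 24) = (10 + 33)*(-44 + 24) = 43*(-20) = -860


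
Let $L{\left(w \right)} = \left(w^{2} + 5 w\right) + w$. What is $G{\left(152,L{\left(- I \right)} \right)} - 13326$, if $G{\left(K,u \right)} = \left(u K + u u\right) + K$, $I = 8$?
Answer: $-10486$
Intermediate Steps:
$L{\left(w \right)} = w^{2} + 6 w$
$G{\left(K,u \right)} = K + u^{2} + K u$ ($G{\left(K,u \right)} = \left(K u + u^{2}\right) + K = \left(u^{2} + K u\right) + K = K + u^{2} + K u$)
$G{\left(152,L{\left(- I \right)} \right)} - 13326 = \left(152 + \left(\left(-1\right) 8 \left(6 - 8\right)\right)^{2} + 152 \left(-1\right) 8 \left(6 - 8\right)\right) - 13326 = \left(152 + \left(- 8 \left(6 - 8\right)\right)^{2} + 152 \left(- 8 \left(6 - 8\right)\right)\right) - 13326 = \left(152 + \left(\left(-8\right) \left(-2\right)\right)^{2} + 152 \left(\left(-8\right) \left(-2\right)\right)\right) - 13326 = \left(152 + 16^{2} + 152 \cdot 16\right) - 13326 = \left(152 + 256 + 2432\right) - 13326 = 2840 - 13326 = -10486$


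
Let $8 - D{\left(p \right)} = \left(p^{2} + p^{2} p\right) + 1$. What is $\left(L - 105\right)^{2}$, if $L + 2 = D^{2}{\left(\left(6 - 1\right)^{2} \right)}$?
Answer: $69608876620143364$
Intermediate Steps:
$D{\left(p \right)} = 7 - p^{2} - p^{3}$ ($D{\left(p \right)} = 8 - \left(\left(p^{2} + p^{2} p\right) + 1\right) = 8 - \left(\left(p^{2} + p^{3}\right) + 1\right) = 8 - \left(1 + p^{2} + p^{3}\right) = 7 - p^{2} - p^{3}$)
$L = 263835047$ ($L = -2 + \left(7 - \left(\left(6 - 1\right)^{2}\right)^{2} - \left(\left(6 - 1\right)^{2}\right)^{3}\right)^{2} = -2 + \left(7 - \left(5^{2}\right)^{2} - \left(5^{2}\right)^{3}\right)^{2} = -2 + \left(7 - 25^{2} - 25^{3}\right)^{2} = -2 + \left(7 - 625 - 15625\right)^{2} = -2 + \left(-16243\right)^{2} = -2 + 263835049 = 263835047$)
$\left(L - 105\right)^{2} = \left(263835047 - 105\right)^{2} = 263834942^{2} = 69608876620143364$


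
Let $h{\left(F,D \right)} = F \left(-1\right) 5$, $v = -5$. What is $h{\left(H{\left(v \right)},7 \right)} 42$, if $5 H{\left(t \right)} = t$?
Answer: $210$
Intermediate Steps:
$H{\left(t \right)} = \frac{t}{5}$
$h{\left(F,D \right)} = - 5 F$ ($h{\left(F,D \right)} = - F 5 = - 5 F$)
$h{\left(H{\left(v \right)},7 \right)} 42 = - 5 \cdot \frac{1}{5} \left(-5\right) 42 = \left(-5\right) \left(-1\right) 42 = 5 \cdot 42 = 210$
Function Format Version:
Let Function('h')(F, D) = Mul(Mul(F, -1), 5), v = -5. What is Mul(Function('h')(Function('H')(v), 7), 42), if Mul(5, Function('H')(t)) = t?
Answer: 210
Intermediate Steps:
Function('H')(t) = Mul(Rational(1, 5), t)
Function('h')(F, D) = Mul(-5, F) (Function('h')(F, D) = Mul(Mul(-1, F), 5) = Mul(-5, F))
Mul(Function('h')(Function('H')(v), 7), 42) = Mul(Mul(-5, Mul(Rational(1, 5), -5)), 42) = Mul(Mul(-5, -1), 42) = Mul(5, 42) = 210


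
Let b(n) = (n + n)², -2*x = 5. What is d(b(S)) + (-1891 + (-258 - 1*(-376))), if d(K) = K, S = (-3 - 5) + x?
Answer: -1332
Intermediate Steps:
x = -5/2 (x = -½*5 = -5/2 ≈ -2.5000)
S = -21/2 (S = (-3 - 5) - 5/2 = -8 - 5/2 = -21/2 ≈ -10.500)
b(n) = 4*n² (b(n) = (2*n)² = 4*n²)
d(b(S)) + (-1891 + (-258 - 1*(-376))) = 4*(-21/2)² + (-1891 + (-258 - 1*(-376))) = 4*(441/4) + (-1891 + (-258 + 376)) = 441 + (-1891 + 118) = 441 - 1773 = -1332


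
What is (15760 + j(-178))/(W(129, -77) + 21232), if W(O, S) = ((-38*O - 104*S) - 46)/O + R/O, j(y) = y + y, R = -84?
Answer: 165593/228492 ≈ 0.72472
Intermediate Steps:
j(y) = 2*y
W(O, S) = -84/O + (-46 - 104*S - 38*O)/O (W(O, S) = ((-38*O - 104*S) - 46)/O - 84/O = ((-104*S - 38*O) - 46)/O - 84/O = (-46 - 104*S - 38*O)/O - 84/O = -84/O + (-46 - 104*S - 38*O)/O)
(15760 + j(-178))/(W(129, -77) + 21232) = (15760 + 2*(-178))/(2*(-65 - 52*(-77) - 19*129)/129 + 21232) = (15760 - 356)/(2*(1/129)*(-65 + 4004 - 2451) + 21232) = 15404/(2*(1/129)*1488 + 21232) = 15404/(992/43 + 21232) = 15404/(913968/43) = 15404*(43/913968) = 165593/228492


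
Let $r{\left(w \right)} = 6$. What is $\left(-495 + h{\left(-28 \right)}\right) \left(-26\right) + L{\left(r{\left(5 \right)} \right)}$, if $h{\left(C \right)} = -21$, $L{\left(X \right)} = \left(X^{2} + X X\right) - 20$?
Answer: $13468$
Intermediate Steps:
$L{\left(X \right)} = -20 + 2 X^{2}$ ($L{\left(X \right)} = \left(X^{2} + X^{2}\right) - 20 = 2 X^{2} - 20 = -20 + 2 X^{2}$)
$\left(-495 + h{\left(-28 \right)}\right) \left(-26\right) + L{\left(r{\left(5 \right)} \right)} = \left(-495 - 21\right) \left(-26\right) - \left(20 - 2 \cdot 6^{2}\right) = \left(-516\right) \left(-26\right) + \left(-20 + 2 \cdot 36\right) = 13416 + \left(-20 + 72\right) = 13416 + 52 = 13468$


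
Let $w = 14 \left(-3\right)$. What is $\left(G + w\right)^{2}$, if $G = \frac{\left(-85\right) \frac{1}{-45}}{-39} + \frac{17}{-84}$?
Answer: $\frac{172425088081}{96589584} \approx 1785.1$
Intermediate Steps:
$G = - \frac{2465}{9828}$ ($G = \left(-85\right) \left(- \frac{1}{45}\right) \left(- \frac{1}{39}\right) + 17 \left(- \frac{1}{84}\right) = \frac{17}{9} \left(- \frac{1}{39}\right) - \frac{17}{84} = - \frac{17}{351} - \frac{17}{84} = - \frac{2465}{9828} \approx -0.25081$)
$w = -42$
$\left(G + w\right)^{2} = \left(- \frac{2465}{9828} - 42\right)^{2} = \left(- \frac{415241}{9828}\right)^{2} = \frac{172425088081}{96589584}$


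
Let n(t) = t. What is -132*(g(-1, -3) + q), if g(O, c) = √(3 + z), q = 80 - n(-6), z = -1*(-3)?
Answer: -11352 - 132*√6 ≈ -11675.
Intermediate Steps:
z = 3
q = 86 (q = 80 - 1*(-6) = 80 + 6 = 86)
g(O, c) = √6 (g(O, c) = √(3 + 3) = √6)
-132*(g(-1, -3) + q) = -132*(√6 + 86) = -132*(86 + √6) = -11352 - 132*√6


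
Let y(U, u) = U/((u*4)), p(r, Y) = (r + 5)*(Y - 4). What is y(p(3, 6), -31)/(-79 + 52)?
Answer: 4/837 ≈ 0.0047790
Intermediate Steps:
p(r, Y) = (-4 + Y)*(5 + r) (p(r, Y) = (5 + r)*(-4 + Y) = (-4 + Y)*(5 + r))
y(U, u) = U/(4*u) (y(U, u) = U/((4*u)) = U*(1/(4*u)) = U/(4*u))
y(p(3, 6), -31)/(-79 + 52) = ((¼)*(-20 - 4*3 + 5*6 + 6*3)/(-31))/(-79 + 52) = ((¼)*(-20 - 12 + 30 + 18)*(-1/31))/(-27) = ((¼)*16*(-1/31))*(-1/27) = -4/31*(-1/27) = 4/837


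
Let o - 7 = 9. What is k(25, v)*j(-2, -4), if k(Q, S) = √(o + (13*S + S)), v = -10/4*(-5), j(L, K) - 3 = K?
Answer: -√191 ≈ -13.820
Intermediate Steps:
j(L, K) = 3 + K
v = 25/2 (v = -10/4*(-5) = -2*5/4*(-5) = -5/2*(-5) = 25/2 ≈ 12.500)
o = 16 (o = 7 + 9 = 16)
k(Q, S) = √(16 + 14*S) (k(Q, S) = √(16 + (13*S + S)) = √(16 + 14*S))
k(25, v)*j(-2, -4) = √(16 + 14*(25/2))*(3 - 4) = √(16 + 175)*(-1) = √191*(-1) = -√191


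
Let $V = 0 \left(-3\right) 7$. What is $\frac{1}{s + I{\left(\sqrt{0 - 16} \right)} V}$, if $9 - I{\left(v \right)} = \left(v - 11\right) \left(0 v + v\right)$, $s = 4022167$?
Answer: $\frac{1}{4022167} \approx 2.4862 \cdot 10^{-7}$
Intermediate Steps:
$V = 0$ ($V = 0 \cdot 7 = 0$)
$I{\left(v \right)} = 9 - v \left(-11 + v\right)$ ($I{\left(v \right)} = 9 - \left(v - 11\right) \left(0 v + v\right) = 9 - \left(-11 + v\right) \left(0 + v\right) = 9 - \left(-11 + v\right) v = 9 - v \left(-11 + v\right)$)
$\frac{1}{s + I{\left(\sqrt{0 - 16} \right)} V} = \frac{1}{4022167 + \left(9 - \left(\sqrt{0 - 16}\right)^{2} + 11 \sqrt{0 - 16}\right) 0} = \frac{1}{4022167 + \left(9 - \left(\sqrt{-16}\right)^{2} + 11 \sqrt{-16}\right) 0} = \frac{1}{4022167 + \left(9 - \left(4 i\right)^{2} + 11 \cdot 4 i\right) 0} = \frac{1}{4022167 + \left(9 - -16 + 44 i\right) 0} = \frac{1}{4022167 + \left(9 + 16 + 44 i\right) 0} = \frac{1}{4022167 + \left(25 + 44 i\right) 0} = \frac{1}{4022167 + 0} = \frac{1}{4022167}$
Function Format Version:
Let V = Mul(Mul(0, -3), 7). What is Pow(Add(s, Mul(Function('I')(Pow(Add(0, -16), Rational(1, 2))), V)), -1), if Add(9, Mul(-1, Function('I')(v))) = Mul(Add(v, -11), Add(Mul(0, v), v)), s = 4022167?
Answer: Rational(1, 4022167) ≈ 2.4862e-7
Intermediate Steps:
V = 0 (V = Mul(0, 7) = 0)
Function('I')(v) = Add(9, Mul(-1, v, Add(-11, v))) (Function('I')(v) = Add(9, Mul(-1, Mul(Add(v, -11), Add(Mul(0, v), v)))) = Add(9, Mul(-1, Mul(Add(-11, v), Add(0, v)))) = Add(9, Mul(-1, Mul(Add(-11, v), v))) = Add(9, Mul(-1, Mul(v, Add(-11, v)))) = Add(9, Mul(-1, v, Add(-11, v))))
Pow(Add(s, Mul(Function('I')(Pow(Add(0, -16), Rational(1, 2))), V)), -1) = Pow(Add(4022167, Mul(Add(9, Mul(-1, Pow(Pow(Add(0, -16), Rational(1, 2)), 2)), Mul(11, Pow(Add(0, -16), Rational(1, 2)))), 0)), -1) = Pow(Add(4022167, Mul(Add(9, Mul(-1, Pow(Pow(-16, Rational(1, 2)), 2)), Mul(11, Pow(-16, Rational(1, 2)))), 0)), -1) = Pow(Add(4022167, Mul(Add(9, Mul(-1, Pow(Mul(4, I), 2)), Mul(11, Mul(4, I))), 0)), -1) = Pow(Add(4022167, Mul(Add(9, Mul(-1, -16), Mul(44, I)), 0)), -1) = Pow(Add(4022167, Mul(Add(9, 16, Mul(44, I)), 0)), -1) = Pow(Add(4022167, Mul(Add(25, Mul(44, I)), 0)), -1) = Pow(Add(4022167, 0), -1) = Pow(4022167, -1) = Rational(1, 4022167)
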